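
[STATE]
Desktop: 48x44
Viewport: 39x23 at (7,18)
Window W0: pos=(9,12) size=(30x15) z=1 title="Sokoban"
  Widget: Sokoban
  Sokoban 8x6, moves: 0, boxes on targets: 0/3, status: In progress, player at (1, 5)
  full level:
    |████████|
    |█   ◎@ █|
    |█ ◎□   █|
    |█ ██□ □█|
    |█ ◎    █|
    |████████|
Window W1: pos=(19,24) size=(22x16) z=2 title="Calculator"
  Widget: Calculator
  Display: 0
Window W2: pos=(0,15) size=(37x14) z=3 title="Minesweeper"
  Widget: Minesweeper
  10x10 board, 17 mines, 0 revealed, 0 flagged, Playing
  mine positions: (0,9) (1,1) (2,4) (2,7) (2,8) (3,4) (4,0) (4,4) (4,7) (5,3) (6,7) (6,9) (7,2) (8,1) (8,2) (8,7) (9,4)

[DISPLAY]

■■■■                         ┃ ┃       
■■■■                         ┃ ┃       
■■■■                         ┃ ┃       
■■■■                         ┃ ┃       
■■■■                         ┃ ┃       
■■■■                         ┃ ┃       
■■■■                         ┃━━━┓     
■■■■                         ┃   ┃     
■■■■                         ┃───┨     
■■■■                         ┃  0┃     
━━━━━━━━━━━━━━━━━━━━━━━━━━━━━┛   ┃     
            ┃│ 7 │ 8 │ 9 │ ÷ │   ┃     
            ┃├───┼───┼───┼───┤   ┃     
            ┃│ 4 │ 5 │ 6 │ × │   ┃     
            ┃├───┼───┼───┼───┤   ┃     
            ┃│ 1 │ 2 │ 3 │ - │   ┃     
            ┃├───┼───┼───┼───┤   ┃     
            ┃│ 0 │ . │ = │ + │   ┃     
            ┃├───┼───┼───┼───┤   ┃     
            ┃│ C │ MC│ MR│ M+│   ┃     
            ┃└───┴───┴───┴───┘   ┃     
            ┗━━━━━━━━━━━━━━━━━━━━┛     
                                       


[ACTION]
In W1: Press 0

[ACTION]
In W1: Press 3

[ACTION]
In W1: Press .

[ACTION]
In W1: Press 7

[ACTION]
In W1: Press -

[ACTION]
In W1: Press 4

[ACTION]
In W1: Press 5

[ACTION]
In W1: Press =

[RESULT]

■■■■                         ┃ ┃       
■■■■                         ┃ ┃       
■■■■                         ┃ ┃       
■■■■                         ┃ ┃       
■■■■                         ┃ ┃       
■■■■                         ┃ ┃       
■■■■                         ┃━━━┓     
■■■■                         ┃   ┃     
■■■■                         ┃───┨     
■■■■                         ┃1.3┃     
━━━━━━━━━━━━━━━━━━━━━━━━━━━━━┛   ┃     
            ┃│ 7 │ 8 │ 9 │ ÷ │   ┃     
            ┃├───┼───┼───┼───┤   ┃     
            ┃│ 4 │ 5 │ 6 │ × │   ┃     
            ┃├───┼───┼───┼───┤   ┃     
            ┃│ 1 │ 2 │ 3 │ - │   ┃     
            ┃├───┼───┼───┼───┤   ┃     
            ┃│ 0 │ . │ = │ + │   ┃     
            ┃├───┼───┼───┼───┤   ┃     
            ┃│ C │ MC│ MR│ M+│   ┃     
            ┃└───┴───┴───┴───┘   ┃     
            ┗━━━━━━━━━━━━━━━━━━━━┛     
                                       


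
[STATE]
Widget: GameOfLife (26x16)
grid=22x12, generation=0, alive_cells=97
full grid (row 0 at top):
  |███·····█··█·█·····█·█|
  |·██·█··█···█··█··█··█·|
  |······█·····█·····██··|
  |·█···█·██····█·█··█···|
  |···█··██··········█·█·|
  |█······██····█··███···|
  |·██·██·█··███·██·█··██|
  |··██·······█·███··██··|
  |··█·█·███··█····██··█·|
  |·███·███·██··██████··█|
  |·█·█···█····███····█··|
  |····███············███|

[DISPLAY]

Gen: 0                    
███·····█··█·█·····█·█    
·██·█··█···█··█··█··█·    
······█·····█·····██··    
·█···█·██····█·█··█···    
···█··██··········█·█·    
█······██····█··███···    
·██·██·█··███·██·█··██    
··██·······█·███··██··    
··█·█·███··█····██··█·    
·███·███·██··██████··█    
·█·█···█····███····█··    
····███············███    
                          
                          
                          


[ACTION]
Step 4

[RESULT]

Gen: 4                    
······················    
···█···█···········█··    
·██···█·█··███·██·····    
·█·····█····██·██·██··    
·██·····██·█·█··█·██··    
·█······█····██····██·    
··███·█·██····█·█·····    
··█··█████····███···██    
···█·██·█·········█··█    
···█·····█████···█████    
····██·█·█··█····█···█    
·····██·██·█······███·    
                          
                          
                          


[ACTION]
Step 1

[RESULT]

Gen: 5                    
······················    
··█····█····█·········    
·██···█·█··█·█·█████··    
█······█·██·······██··    
███····███······█·····    
·█········█·███··████·    
·████·█·········█··█·█    
··█···········█·██··██    
··██·█·····██████·█···    
···█···█·█████···█·█·█    
····██·█·····█···█···█    
····███████·······███·    
                          
                          
                          


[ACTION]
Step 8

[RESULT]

Gen: 13                   
·················███··    
██········██········█·    
█·█·█············█··█·    
█··██··██·██·····█····    
█···█··███·······█····    
·█·····██············█    
········███······█·█·█    
········███········█·█    
·········█······██···█    
···················█·█    
················██████    
················███···    
                          
                          
                          


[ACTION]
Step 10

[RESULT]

Gen: 23                   
·███··················    
█···█·············█···    
█·███············████·    
·█·█████·█·······█···█    
····█·····█·····█·█·██    
·····████·█·····███··█    
········██······█···█·    
·················██·██    
·················█···█    
·················█···█    
·················█···█    
··················███·    
                          
                          
                          


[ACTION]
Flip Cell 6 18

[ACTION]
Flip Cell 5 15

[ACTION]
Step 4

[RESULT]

Gen: 27                   
·██··············███··    
█·█··············█··█·    
█·················██·█    
···················█·█    
·····█···█···········█    
····█···█·█·········█·    
·····█·███········██·█    
···············███·█·█    
···············██·██·█    
···················███    
·····················█    
···················██·    
                          
                          
                          


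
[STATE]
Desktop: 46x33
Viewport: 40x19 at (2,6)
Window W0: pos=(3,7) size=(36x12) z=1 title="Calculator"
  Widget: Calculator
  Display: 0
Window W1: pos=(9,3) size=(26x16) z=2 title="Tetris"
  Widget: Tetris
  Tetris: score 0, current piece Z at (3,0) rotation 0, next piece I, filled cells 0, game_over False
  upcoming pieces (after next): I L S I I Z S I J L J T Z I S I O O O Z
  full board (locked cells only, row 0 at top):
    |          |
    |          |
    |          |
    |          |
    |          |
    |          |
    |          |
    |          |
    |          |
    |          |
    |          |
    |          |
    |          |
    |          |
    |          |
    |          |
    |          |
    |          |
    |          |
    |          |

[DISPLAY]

       ┃          │Next:        ┃       
 ┏━━━━━┃          │████         ┃━━━┓   
 ┃ Calc┃          │             ┃   ┃   
 ┠─────┃          │             ┃───┨   
 ┃     ┃          │             ┃  0┃   
 ┃┌───┬┃          │             ┃   ┃   
 ┃│ 7 │┃          │Score:       ┃   ┃   
 ┃├───┼┃          │0            ┃   ┃   
 ┃│ 4 │┃          │             ┃   ┃   
 ┃├───┼┃          │             ┃   ┃   
 ┃│ 1 │┃          │             ┃   ┃   
 ┃└───┴┃          │             ┃   ┃   
 ┗━━━━━┗━━━━━━━━━━━━━━━━━━━━━━━━┛━━━┛   
                                        
                                        
                                        
                                        
                                        
                                        


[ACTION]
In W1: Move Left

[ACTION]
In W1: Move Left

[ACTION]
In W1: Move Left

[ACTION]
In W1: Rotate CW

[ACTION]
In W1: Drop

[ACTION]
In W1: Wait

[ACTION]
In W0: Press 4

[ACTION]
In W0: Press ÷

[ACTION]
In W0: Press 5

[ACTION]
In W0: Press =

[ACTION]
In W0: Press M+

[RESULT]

       ┃          │Next:        ┃       
 ┏━━━━━┃          │████         ┃━━━┓   
 ┃ Calc┃          │             ┃   ┃   
 ┠─────┃          │             ┃───┨   
 ┃     ┃          │             ┃0.8┃   
 ┃┌───┬┃          │             ┃   ┃   
 ┃│ 7 │┃          │Score:       ┃   ┃   
 ┃├───┼┃          │0            ┃   ┃   
 ┃│ 4 │┃          │             ┃   ┃   
 ┃├───┼┃          │             ┃   ┃   
 ┃│ 1 │┃          │             ┃   ┃   
 ┃└───┴┃          │             ┃   ┃   
 ┗━━━━━┗━━━━━━━━━━━━━━━━━━━━━━━━┛━━━┛   
                                        
                                        
                                        
                                        
                                        
                                        


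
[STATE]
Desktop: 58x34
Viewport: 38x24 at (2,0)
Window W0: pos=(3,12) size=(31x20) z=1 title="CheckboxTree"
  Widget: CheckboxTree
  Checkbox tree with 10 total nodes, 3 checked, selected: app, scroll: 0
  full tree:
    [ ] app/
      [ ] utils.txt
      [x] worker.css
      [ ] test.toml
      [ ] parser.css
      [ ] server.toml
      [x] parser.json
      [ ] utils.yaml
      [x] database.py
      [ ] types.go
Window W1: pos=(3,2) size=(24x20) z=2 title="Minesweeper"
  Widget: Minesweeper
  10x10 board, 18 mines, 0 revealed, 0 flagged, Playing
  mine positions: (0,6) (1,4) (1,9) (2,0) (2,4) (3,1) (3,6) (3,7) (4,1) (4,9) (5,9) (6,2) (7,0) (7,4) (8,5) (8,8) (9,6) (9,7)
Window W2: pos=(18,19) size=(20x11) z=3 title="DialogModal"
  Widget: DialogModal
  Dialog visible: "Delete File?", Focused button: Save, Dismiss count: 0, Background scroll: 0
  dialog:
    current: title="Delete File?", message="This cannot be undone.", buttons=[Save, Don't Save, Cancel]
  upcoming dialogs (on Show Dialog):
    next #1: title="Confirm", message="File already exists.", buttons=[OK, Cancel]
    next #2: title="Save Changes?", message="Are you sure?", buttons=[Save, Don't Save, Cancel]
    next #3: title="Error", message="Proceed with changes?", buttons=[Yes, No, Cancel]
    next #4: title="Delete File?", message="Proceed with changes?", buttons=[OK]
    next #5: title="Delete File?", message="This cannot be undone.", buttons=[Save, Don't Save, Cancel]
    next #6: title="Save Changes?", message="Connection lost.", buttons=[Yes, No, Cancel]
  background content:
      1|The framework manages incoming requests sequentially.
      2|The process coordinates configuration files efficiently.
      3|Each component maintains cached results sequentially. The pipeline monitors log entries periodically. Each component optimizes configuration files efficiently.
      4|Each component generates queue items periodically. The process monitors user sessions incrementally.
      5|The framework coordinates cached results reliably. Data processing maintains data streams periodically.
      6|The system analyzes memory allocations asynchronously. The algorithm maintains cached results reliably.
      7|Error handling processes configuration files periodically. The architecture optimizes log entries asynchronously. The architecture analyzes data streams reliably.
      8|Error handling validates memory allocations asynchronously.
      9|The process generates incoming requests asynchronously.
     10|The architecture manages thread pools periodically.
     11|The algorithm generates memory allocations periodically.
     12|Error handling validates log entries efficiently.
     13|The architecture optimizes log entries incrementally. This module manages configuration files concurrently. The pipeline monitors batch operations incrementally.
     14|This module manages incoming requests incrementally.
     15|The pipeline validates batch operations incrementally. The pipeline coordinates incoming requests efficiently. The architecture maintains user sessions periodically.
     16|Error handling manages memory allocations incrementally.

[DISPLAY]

                                      
                                      
 ┏━━━━━━━━━━━━━━━━━━━━━━┓             
 ┃ Minesweeper          ┃             
 ┠──────────────────────┨             
 ┃■■■■■■■■■■            ┃             
 ┃■■■■■■■■■■            ┃             
 ┃■■■■■■■■■■            ┃             
 ┃■■■■■■■■■■            ┃             
 ┃■■■■■■■■■■            ┃             
 ┃■■■■■■■■■■            ┃             
 ┃■■■■■■■■■■            ┃             
 ┃■■■■■■■■■■            ┃━━━━━━┓      
 ┃■■■■■■■■■■            ┃      ┃      
 ┃■■■■■■■■■■            ┃──────┨      
 ┃                      ┃      ┃      
 ┃                      ┃      ┃      
 ┃                      ┃      ┃      
 ┃                      ┃      ┃      
 ┃              ┏━━━━━━━━━━━━━━━━━━┓  
 ┃              ┃ DialogModal      ┃  
 ┗━━━━━━━━━━━━━━┠──────────────────┨  
 ┃   [ ] utils.y┃The framework mana┃  
 ┃   [x] databas┃Th┌────────────┐di┃  


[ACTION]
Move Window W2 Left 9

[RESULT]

                                      
                                      
 ┏━━━━━━━━━━━━━━━━━━━━━━┓             
 ┃ Minesweeper          ┃             
 ┠──────────────────────┨             
 ┃■■■■■■■■■■            ┃             
 ┃■■■■■■■■■■            ┃             
 ┃■■■■■■■■■■            ┃             
 ┃■■■■■■■■■■            ┃             
 ┃■■■■■■■■■■            ┃             
 ┃■■■■■■■■■■            ┃             
 ┃■■■■■■■■■■            ┃             
 ┃■■■■■■■■■■            ┃━━━━━━┓      
 ┃■■■■■■■■■■            ┃      ┃      
 ┃■■■■■■■■■■            ┃──────┨      
 ┃                      ┃      ┃      
 ┃                      ┃      ┃      
 ┃                      ┃      ┃      
 ┃                      ┃      ┃      
 ┃     ┏━━━━━━━━━━━━━━━━━━┓    ┃      
 ┃     ┃ DialogModal      ┃    ┃      
 ┗━━━━━┠──────────────────┨    ┃      
 ┃   [ ┃The framework mana┃    ┃      
 ┃   [x┃Th┌────────────┐di┃    ┃      


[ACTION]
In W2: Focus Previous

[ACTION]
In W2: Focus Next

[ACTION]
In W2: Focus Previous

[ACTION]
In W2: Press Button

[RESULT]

                                      
                                      
 ┏━━━━━━━━━━━━━━━━━━━━━━┓             
 ┃ Minesweeper          ┃             
 ┠──────────────────────┨             
 ┃■■■■■■■■■■            ┃             
 ┃■■■■■■■■■■            ┃             
 ┃■■■■■■■■■■            ┃             
 ┃■■■■■■■■■■            ┃             
 ┃■■■■■■■■■■            ┃             
 ┃■■■■■■■■■■            ┃             
 ┃■■■■■■■■■■            ┃             
 ┃■■■■■■■■■■            ┃━━━━━━┓      
 ┃■■■■■■■■■■            ┃      ┃      
 ┃■■■■■■■■■■            ┃──────┨      
 ┃                      ┃      ┃      
 ┃                      ┃      ┃      
 ┃                      ┃      ┃      
 ┃                      ┃      ┃      
 ┃     ┏━━━━━━━━━━━━━━━━━━┓    ┃      
 ┃     ┃ DialogModal      ┃    ┃      
 ┗━━━━━┠──────────────────┨    ┃      
 ┃   [ ┃The framework mana┃    ┃      
 ┃   [x┃The process coordi┃    ┃      


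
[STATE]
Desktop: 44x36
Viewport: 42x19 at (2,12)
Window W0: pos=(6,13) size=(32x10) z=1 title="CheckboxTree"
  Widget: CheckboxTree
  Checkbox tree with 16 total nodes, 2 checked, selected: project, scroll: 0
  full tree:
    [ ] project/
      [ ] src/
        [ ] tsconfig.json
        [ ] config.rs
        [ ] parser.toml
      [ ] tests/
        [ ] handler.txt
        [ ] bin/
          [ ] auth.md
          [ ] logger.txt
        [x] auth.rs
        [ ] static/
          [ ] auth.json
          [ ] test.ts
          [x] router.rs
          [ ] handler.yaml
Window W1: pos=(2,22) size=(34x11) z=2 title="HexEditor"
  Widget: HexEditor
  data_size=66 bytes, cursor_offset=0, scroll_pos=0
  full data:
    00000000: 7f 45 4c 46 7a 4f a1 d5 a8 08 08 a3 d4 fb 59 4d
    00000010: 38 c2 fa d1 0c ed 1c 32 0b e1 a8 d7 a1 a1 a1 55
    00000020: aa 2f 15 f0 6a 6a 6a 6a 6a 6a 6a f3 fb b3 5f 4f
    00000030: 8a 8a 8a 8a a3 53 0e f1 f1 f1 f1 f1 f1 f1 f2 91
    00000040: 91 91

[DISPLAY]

                                          
    ┏━━━━━━━━━━━━━━━━━━━━━━━━━━━━━━┓      
    ┃ CheckboxTree                 ┃      
    ┠──────────────────────────────┨      
    ┃>[-] project/                 ┃      
    ┃   [ ] src/                   ┃      
    ┃     [ ] tsconfig.json        ┃      
    ┃     [ ] config.rs            ┃      
    ┃     [ ] parser.toml          ┃      
    ┃   [-] tests/                 ┃      
┏━━━━━━━━━━━━━━━━━━━━━━━━━━━━━━━━┓━┛      
┃ HexEditor                      ┃        
┠────────────────────────────────┨        
┃00000000  7F 45 4c 46 7a 4f a1 d┃        
┃00000010  38 c2 fa d1 0c ed 1c 3┃        
┃00000020  aa 2f 15 f0 6a 6a 6a 6┃        
┃00000030  8a 8a 8a 8a a3 53 0e f┃        
┃00000040  91 91                 ┃        
┃                                ┃        


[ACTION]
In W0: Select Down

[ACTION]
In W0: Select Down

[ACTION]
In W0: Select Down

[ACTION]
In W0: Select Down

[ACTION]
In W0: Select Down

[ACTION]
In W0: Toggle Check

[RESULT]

                                          
    ┏━━━━━━━━━━━━━━━━━━━━━━━━━━━━━━┓      
    ┃ CheckboxTree                 ┃      
    ┠──────────────────────────────┨      
    ┃ [-] project/                 ┃      
    ┃   [ ] src/                   ┃      
    ┃     [ ] tsconfig.json        ┃      
    ┃     [ ] config.rs            ┃      
    ┃     [ ] parser.toml          ┃      
    ┃>  [x] tests/                 ┃      
┏━━━━━━━━━━━━━━━━━━━━━━━━━━━━━━━━┓━┛      
┃ HexEditor                      ┃        
┠────────────────────────────────┨        
┃00000000  7F 45 4c 46 7a 4f a1 d┃        
┃00000010  38 c2 fa d1 0c ed 1c 3┃        
┃00000020  aa 2f 15 f0 6a 6a 6a 6┃        
┃00000030  8a 8a 8a 8a a3 53 0e f┃        
┃00000040  91 91                 ┃        
┃                                ┃        


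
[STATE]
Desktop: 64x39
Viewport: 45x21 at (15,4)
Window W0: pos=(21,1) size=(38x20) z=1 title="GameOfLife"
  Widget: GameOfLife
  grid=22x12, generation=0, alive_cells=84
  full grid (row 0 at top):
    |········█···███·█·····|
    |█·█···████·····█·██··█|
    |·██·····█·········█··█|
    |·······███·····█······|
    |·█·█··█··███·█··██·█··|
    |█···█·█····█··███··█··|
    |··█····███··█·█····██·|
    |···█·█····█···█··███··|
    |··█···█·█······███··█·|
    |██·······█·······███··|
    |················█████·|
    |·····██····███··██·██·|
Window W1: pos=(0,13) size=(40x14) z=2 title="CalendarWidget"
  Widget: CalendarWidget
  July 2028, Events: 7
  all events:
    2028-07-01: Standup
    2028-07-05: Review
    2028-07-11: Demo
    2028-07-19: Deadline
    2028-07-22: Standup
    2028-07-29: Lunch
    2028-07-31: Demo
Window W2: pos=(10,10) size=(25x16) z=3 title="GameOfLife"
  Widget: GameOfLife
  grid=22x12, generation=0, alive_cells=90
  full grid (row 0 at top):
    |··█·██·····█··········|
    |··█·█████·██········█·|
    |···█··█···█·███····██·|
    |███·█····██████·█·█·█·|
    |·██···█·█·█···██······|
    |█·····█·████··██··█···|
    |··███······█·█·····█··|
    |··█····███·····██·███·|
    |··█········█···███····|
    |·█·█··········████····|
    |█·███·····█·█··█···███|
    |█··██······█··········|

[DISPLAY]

      ┃Gen: 0                              ┃ 
      ┃········█···███·█·····              ┃ 
      ┃█·█···████·····█·██··█              ┃ 
      ┃·██·····█·········█··█              ┃ 
      ┃·······███·····█······              ┃ 
      ┃·█·█··█··███·█··██·█··              ┃ 
━━━━━━━━━━━━━━━━━━━┓·███··█··              ┃ 
eOfLife            ┃·█····██·              ┃ 
───────────────────┨·█··███··              ┃ 
 0                 ┃━━━━┓··█·              ┃ 
██·····█·········· ┃    ┃██··              ┃ 
█████·██········█· ┃────┨███·              ┃ 
··█···█·███····██· ┃    ┃·██·              ┃ 
█····██████·█·█·█· ┃    ┃                  ┃ 
··█·█·█···██······ ┃    ┃                  ┃ 
··█·████··██··█··· ┃    ┃                  ┃ 
█······█·█·····█·· ┃    ┃━━━━━━━━━━━━━━━━━━┛ 
···███·····██·███· ┃    ┃                    
·······█···███···· ┃    ┃                    
··········████···· ┃    ┃                    
█·····█·█··█···███ ┃    ┃                    


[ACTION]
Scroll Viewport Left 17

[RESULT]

                     ┃Gen: 0                 
                     ┃········█···███·█····· 
                     ┃█·█···████·····█·██··█ 
                     ┃·██·····█·········█··█ 
                     ┃·······███·····█······ 
                     ┃·█·█··█··███·█··██·█·· 
          ┏━━━━━━━━━━━━━━━━━━━━━━━┓·███··█·· 
          ┃ GameOfLife            ┃·█····██· 
          ┠───────────────────────┨·█··███·· 
┏━━━━━━━━━┃Gen: 0                 ┃━━━━┓··█· 
┃ Calendar┃··█·██·····█·········· ┃    ┃██·· 
┠─────────┃··█·█████·██········█· ┃────┨███· 
┃         ┃···█··█···█·███····██· ┃    ┃·██· 
┃Mo Tu We ┃███·█····██████·█·█·█· ┃    ┃     
┃         ┃·██···█·█·█···██······ ┃    ┃     
┃ 3  4  5*┃█·····█·████··██··█··· ┃    ┃     
┃10 11* 12┃··███······█·█·····█·· ┃    ┃━━━━━
┃17 18 19*┃··█····███·····██·███· ┃    ┃     
┃24 25 26 ┃··█········█···███···· ┃    ┃     
┃31*      ┃·█·█··········████···· ┃    ┃     
┃         ┃█·███·····█·█··█···███ ┃    ┃     


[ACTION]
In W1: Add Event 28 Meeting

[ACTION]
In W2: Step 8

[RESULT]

                     ┃Gen: 0                 
                     ┃········█···███·█····· 
                     ┃█·█···████·····█·██··█ 
                     ┃·██·····█·········█··█ 
                     ┃·······███·····█······ 
                     ┃·█·█··█··███·█··██·█·· 
          ┏━━━━━━━━━━━━━━━━━━━━━━━┓·███··█·· 
          ┃ GameOfLife            ┃·█····██· 
          ┠───────────────────────┨·█··███·· 
┏━━━━━━━━━┃Gen: 8                 ┃━━━━┓··█· 
┃ Calendar┃···················███ ┃    ┃██·· 
┠─────────┃····██········███··█·█ ┃────┨███· 
┃         ┃···█·██······█···█···█ ┃    ┃·██· 
┃Mo Tu We ┃··███·█······█··██··██ ┃    ┃     
┃         ┃··█··········██·█····█ ┃    ┃     
┃ 3  4  5*┃·······██·██····█···██ ┃    ┃     
┃10 11* 12┃·█·█····███····██·█··· ┃    ┃━━━━━
┃17 18 19*┃··███···█··█····█·█·██ ┃    ┃     
┃24 25 26 ┃···█·█··███···████···█ ┃    ┃     
┃31*      ┃··█···█·······█····█·█ ┃    ┃     
┃         ┃·█···█·············█·█ ┃    ┃     


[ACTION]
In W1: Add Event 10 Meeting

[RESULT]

                     ┃Gen: 0                 
                     ┃········█···███·█····· 
                     ┃█·█···████·····█·██··█ 
                     ┃·██·····█·········█··█ 
                     ┃·······███·····█······ 
                     ┃·█·█··█··███·█··██·█·· 
          ┏━━━━━━━━━━━━━━━━━━━━━━━┓·███··█·· 
          ┃ GameOfLife            ┃·█····██· 
          ┠───────────────────────┨·█··███·· 
┏━━━━━━━━━┃Gen: 8                 ┃━━━━┓··█· 
┃ Calendar┃···················███ ┃    ┃██·· 
┠─────────┃····██········███··█·█ ┃────┨███· 
┃         ┃···█·██······█···█···█ ┃    ┃·██· 
┃Mo Tu We ┃··███·█······█··██··██ ┃    ┃     
┃         ┃··█··········██·█····█ ┃    ┃     
┃ 3  4  5*┃·······██·██····█···██ ┃    ┃     
┃10* 11* 1┃·█·█····███····██·█··· ┃    ┃━━━━━
┃17 18 19*┃··███···█··█····█·█·██ ┃    ┃     
┃24 25 26 ┃···█·█··███···████···█ ┃    ┃     
┃31*      ┃··█···█·······█····█·█ ┃    ┃     
┃         ┃·█···█·············█·█ ┃    ┃     


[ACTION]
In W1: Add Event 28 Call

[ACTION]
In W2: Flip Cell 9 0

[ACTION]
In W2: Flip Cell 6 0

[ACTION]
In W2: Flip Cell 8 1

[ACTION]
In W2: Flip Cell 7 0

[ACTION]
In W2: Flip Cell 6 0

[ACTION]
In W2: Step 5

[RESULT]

                     ┃Gen: 0                 
                     ┃········█···███·█····· 
                     ┃█·█···████·····█·██··█ 
                     ┃·██·····█·········█··█ 
                     ┃·······███·····█······ 
                     ┃·█·█··█··███·█··██·█·· 
          ┏━━━━━━━━━━━━━━━━━━━━━━━┓·███··█·· 
          ┃ GameOfLife            ┃·█····██· 
          ┠───────────────────────┨·█··███·· 
┏━━━━━━━━━┃Gen: 13                ┃━━━━┓··█· 
┃ Calendar┃·····██··············· ┃    ┃██·· 
┠─────────┃···██·█········██···█· ┃────┨███· 
┃         ┃·██·██··········█····█ ┃    ┃·██· 
┃Mo Tu We ┃·█·············█·██·██ ┃    ┃     
┃         ┃·█··█······█···█·██··· ┃    ┃     
┃ 3  4  5*┃···██·········██·██··· ┃    ┃     
┃10* 11* 1┃··············█···█··· ┃    ┃━━━━━
┃17 18 19*┃····█······██·█·██···· ┃    ┃     
┃24 25 26 ┃███·█·███··█··█·██··██ ┃    ┃     
┃31*      ┃█·███·███····███······ ┃    ┃     
┃         ┃█·█·██·█············██ ┃    ┃     


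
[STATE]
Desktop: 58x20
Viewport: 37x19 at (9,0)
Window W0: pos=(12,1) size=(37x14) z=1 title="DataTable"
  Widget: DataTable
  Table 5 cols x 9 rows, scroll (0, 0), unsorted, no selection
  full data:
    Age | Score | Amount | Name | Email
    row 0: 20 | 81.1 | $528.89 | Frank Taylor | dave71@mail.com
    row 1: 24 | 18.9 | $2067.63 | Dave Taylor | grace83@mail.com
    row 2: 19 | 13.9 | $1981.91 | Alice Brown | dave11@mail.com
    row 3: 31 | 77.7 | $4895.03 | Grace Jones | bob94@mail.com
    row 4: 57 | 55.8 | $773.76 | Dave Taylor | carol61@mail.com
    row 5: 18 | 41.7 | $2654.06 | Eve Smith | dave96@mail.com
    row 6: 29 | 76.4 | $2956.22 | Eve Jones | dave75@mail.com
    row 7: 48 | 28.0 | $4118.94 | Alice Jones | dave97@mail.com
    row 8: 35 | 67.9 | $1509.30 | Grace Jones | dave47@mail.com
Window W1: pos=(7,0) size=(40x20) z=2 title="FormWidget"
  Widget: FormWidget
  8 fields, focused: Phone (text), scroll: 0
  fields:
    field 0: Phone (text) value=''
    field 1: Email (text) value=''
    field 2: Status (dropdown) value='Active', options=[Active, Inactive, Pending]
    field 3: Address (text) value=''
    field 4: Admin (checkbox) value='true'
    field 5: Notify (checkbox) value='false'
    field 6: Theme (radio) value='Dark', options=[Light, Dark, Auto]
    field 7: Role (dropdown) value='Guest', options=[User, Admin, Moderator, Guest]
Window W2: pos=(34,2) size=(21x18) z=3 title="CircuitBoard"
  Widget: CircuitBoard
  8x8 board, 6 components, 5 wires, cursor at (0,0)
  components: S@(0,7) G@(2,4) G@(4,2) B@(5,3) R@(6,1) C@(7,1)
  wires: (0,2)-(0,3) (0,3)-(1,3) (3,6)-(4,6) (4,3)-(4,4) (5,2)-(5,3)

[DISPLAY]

━━━━━━━━━━━━━━━━━━━━━━━━━━━━━━━━━━━━━
FormWidget                           
─────────────────────────┏━━━━━━━━━━━
 Phone:      [           ┃ CircuitBoa
 Email:      [           ┠───────────
 Status:     [Active     ┃   0 1 2 3 
 Address:    [           ┃0  [.]     
 Admin:      [x]         ┃           
 Notify:     [ ]         ┃1          
 Theme:      ( ) Light  (┃           
 Role:       [Guest      ┃2          
                         ┃           
                         ┃3          
                         ┃           
                         ┃4          
                         ┃           
                         ┃5          
                         ┃           
                         ┃6       R  


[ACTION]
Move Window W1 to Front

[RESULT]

━━━━━━━━━━━━━━━━━━━━━━━━━━━━━━━━━━━━━
FormWidget                           
─────────────────────────────────────
 Phone:      [                      ]
 Email:      [                      ]
 Status:     [Active               ▼]
 Address:    [                      ]
 Admin:      [x]                     
 Notify:     [ ]                     
 Theme:      ( ) Light  (●) Dark  ( )
 Role:       [Guest                ▼]
                                     
                                     
                                     
                                     
                                     
                                     
                                     
                                     


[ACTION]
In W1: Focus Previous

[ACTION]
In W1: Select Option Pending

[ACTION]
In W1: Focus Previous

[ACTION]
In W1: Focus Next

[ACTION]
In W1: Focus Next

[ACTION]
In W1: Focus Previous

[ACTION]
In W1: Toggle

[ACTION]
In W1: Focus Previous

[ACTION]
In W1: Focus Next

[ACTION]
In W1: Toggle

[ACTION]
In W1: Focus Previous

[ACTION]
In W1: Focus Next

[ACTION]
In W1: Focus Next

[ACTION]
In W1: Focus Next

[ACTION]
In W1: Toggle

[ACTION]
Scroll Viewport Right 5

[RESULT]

━━━━━━━━━━━━━━━━━━━━━━━━━━━━━━━━┓    
idget                           ┃━┓  
────────────────────────────────┨━━━━
e:      [                      ]┃d   
l:      [                      ]┃────
us:     [Active               ▼]┃ 5 6
ess:    [                      ]┃· ─ 
n:      [x]                     ┃    
fy:     [ ]                     ┃    
e:      ( ) Light  (●) Dark  ( )┃    
:       [Guest                ▼]┃    
                                ┃    
                                ┃    
                                ┃    
                                ┃G   
                                ┃    
                                ┃· ─ 
                                ┃    
                                ┃    


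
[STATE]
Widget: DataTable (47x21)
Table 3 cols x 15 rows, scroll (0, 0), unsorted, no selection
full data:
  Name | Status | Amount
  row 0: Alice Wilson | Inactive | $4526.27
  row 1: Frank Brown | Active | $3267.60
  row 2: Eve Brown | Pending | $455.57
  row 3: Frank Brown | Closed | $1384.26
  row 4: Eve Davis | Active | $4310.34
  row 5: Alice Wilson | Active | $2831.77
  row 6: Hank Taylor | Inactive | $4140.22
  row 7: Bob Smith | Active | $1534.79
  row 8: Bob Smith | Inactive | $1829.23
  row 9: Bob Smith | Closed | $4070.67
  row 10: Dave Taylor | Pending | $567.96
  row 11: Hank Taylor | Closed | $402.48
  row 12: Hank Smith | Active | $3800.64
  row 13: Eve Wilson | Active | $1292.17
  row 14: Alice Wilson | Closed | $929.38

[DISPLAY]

Name        │Status  │Amount                   
────────────┼────────┼────────                 
Alice Wilson│Inactive│$4526.27                 
Frank Brown │Active  │$3267.60                 
Eve Brown   │Pending │$455.57                  
Frank Brown │Closed  │$1384.26                 
Eve Davis   │Active  │$4310.34                 
Alice Wilson│Active  │$2831.77                 
Hank Taylor │Inactive│$4140.22                 
Bob Smith   │Active  │$1534.79                 
Bob Smith   │Inactive│$1829.23                 
Bob Smith   │Closed  │$4070.67                 
Dave Taylor │Pending │$567.96                  
Hank Taylor │Closed  │$402.48                  
Hank Smith  │Active  │$3800.64                 
Eve Wilson  │Active  │$1292.17                 
Alice Wilson│Closed  │$929.38                  
                                               
                                               
                                               
                                               


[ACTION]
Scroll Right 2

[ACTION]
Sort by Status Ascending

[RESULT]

Name        │Status ▲│Amount                   
────────────┼────────┼────────                 
Frank Brown │Active  │$3267.60                 
Eve Davis   │Active  │$4310.34                 
Alice Wilson│Active  │$2831.77                 
Bob Smith   │Active  │$1534.79                 
Hank Smith  │Active  │$3800.64                 
Eve Wilson  │Active  │$1292.17                 
Frank Brown │Closed  │$1384.26                 
Bob Smith   │Closed  │$4070.67                 
Hank Taylor │Closed  │$402.48                  
Alice Wilson│Closed  │$929.38                  
Alice Wilson│Inactive│$4526.27                 
Hank Taylor │Inactive│$4140.22                 
Bob Smith   │Inactive│$1829.23                 
Eve Brown   │Pending │$455.57                  
Dave Taylor │Pending │$567.96                  
                                               
                                               
                                               
                                               
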